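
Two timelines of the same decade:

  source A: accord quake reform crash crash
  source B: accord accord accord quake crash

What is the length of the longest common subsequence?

Pick accord (source A #1, source B #3), then quake (source A #2, source B #4), then crash (source A #5, source B #5); all 3 events appear in both, in order. Since dp[5][5] = 3, nothing longer is possible.

3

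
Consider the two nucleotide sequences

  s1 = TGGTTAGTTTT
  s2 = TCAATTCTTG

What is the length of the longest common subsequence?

One common subsequence of length 6: T at s1[1]=s2[1], A at s1[6]=s2[4], T at s1[8]=s2[5], T at s1[9]=s2[6], T at s1[10]=s2[8], T at s1[11]=s2[9]. dp[11][10] = 6 confirms this is the maximum.

6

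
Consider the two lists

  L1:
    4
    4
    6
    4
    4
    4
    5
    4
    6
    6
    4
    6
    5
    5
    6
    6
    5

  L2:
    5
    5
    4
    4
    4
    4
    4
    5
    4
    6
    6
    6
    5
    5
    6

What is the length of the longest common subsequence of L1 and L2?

13

One common subsequence of length 13: 4 (L1 #1, L2 #3); then 4 (L1 #2, L2 #4); then 4 (L1 #4, L2 #5); then 4 (L1 #5, L2 #6); then 4 (L1 #6, L2 #7); then 5 (L1 #7, L2 #8); then 4 (L1 #8, L2 #9); then 6 (L1 #9, L2 #10); then 6 (L1 #10, L2 #11); then 6 (L1 #12, L2 #12); then 5 (L1 #13, L2 #13); then 5 (L1 #14, L2 #14); then 6 (L1 #16, L2 #15). dp[17][15] = 13 confirms this is the maximum.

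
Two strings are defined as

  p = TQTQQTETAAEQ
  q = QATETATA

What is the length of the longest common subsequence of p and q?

6

One common subsequence of length 6: Q (p #2, q #1); then T (p #6, q #3); then E (p #7, q #4); then T (p #8, q #5); then A (p #9, q #6); then A (p #10, q #8), and the DP table's final entry dp[12][8] is also 6, so no common subsequence is longer.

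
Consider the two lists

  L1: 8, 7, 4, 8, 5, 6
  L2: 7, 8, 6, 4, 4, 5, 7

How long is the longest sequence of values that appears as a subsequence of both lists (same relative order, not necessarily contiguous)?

Match 8 (L1 #1, L2 #2); then 4 (L1 #3, L2 #5); then 5 (L1 #5, L2 #6) — 3 values in the same relative order in both. The LCS DP gives dp[6][7] = 3, so this is optimal.

3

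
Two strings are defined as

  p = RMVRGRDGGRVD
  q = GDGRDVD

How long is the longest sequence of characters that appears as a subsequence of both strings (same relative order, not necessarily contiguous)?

6

Let dp[i][j] be the LCS length of the first i characters of p and the first j characters of q. dp[i][j] = dp[i-1][j-1]+1 when the i-th and j-th characters match, else max(dp[i-1][j], dp[i][j-1]).
    ·  G  D  G  R  D  V  D
 ·  0  0  0  0  0  0  0  0
 R  0  0  0  0  1  1  1  1
 M  0  0  0  0  1  1  1  1
 V  0  0  0  0  1  1  2  2
 R  0  0  0  0  1  1  2  2
 G  0  1  1  1  1  1  2  2
 R  0  1  1  1  2  2  2  2
 D  0  1  2  2  2  3  3  3
 G  0  1  2  3  3  3  3  3
 G  0  1  2  3  3  3  3  3
 R  0  1  2  3  4  4  4  4
 V  0  1  2  3  4  4  5  5
 D  0  1  2  3  4  5  5  6
dp[12][7] = 6. One LCS (by backtracking along matches): GDGRVD.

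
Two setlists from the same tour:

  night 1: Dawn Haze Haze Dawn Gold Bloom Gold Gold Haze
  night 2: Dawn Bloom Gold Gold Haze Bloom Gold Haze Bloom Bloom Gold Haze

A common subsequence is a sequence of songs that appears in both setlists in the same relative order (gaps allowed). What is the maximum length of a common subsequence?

6

Match Dawn at night 1[1]=night 2[1] → Haze at night 1[2]=night 2[5] → Haze at night 1[3]=night 2[8] → Bloom at night 1[6]=night 2[10] → Gold at night 1[8]=night 2[11] → Haze at night 1[9]=night 2[12] — 6 songs in the same relative order in both. dp[9][12] = 6 confirms this is the maximum.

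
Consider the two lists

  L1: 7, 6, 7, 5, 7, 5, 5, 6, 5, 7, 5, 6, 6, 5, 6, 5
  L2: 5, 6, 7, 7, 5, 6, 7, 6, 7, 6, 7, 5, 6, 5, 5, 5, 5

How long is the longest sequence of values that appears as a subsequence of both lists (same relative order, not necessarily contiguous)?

11

Taking 6 (L1 #2, L2 #2) → 7 (L1 #3, L2 #3) → 7 (L1 #5, L2 #4) → 5 (L1 #7, L2 #5) → 6 (L1 #8, L2 #6) → 7 (L1 #10, L2 #7) → 6 (L1 #12, L2 #8) → 6 (L1 #13, L2 #10) → 5 (L1 #14, L2 #12) → 6 (L1 #15, L2 #13) → 5 (L1 #16, L2 #17) gives a common subsequence of length 11. dp[16][17] = 11 confirms this is the maximum.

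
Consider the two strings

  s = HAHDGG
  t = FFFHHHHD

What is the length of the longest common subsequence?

3

Taking H [1,6], then H [3,7], then D [4,8] gives a common subsequence of length 3. Since dp[6][8] = 3, nothing longer is possible.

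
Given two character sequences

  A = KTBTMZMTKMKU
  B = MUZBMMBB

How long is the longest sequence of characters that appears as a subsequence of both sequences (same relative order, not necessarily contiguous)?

One common subsequence of length 4: M (A #5, B #1); then Z (A #6, B #3); then M (A #7, B #5); then M (A #10, B #6), and the DP table's final entry dp[12][8] is also 4, so no common subsequence is longer.

4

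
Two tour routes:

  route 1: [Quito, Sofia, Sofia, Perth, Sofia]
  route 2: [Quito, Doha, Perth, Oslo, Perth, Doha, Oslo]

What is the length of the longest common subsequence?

2

Pick Quito (route 1 #1, route 2 #1); then Perth (route 1 #4, route 2 #5); all 2 stops appear in both, in order. The LCS DP gives dp[5][7] = 2, so this is optimal.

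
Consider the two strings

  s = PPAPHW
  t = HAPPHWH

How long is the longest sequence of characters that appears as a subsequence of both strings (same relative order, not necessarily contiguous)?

4

Let dp[i][j] be the LCS length of the first i characters of s and the first j characters of t. dp[i][j] = dp[i-1][j-1]+1 when the i-th and j-th characters match, else max(dp[i-1][j], dp[i][j-1]).
    ·  H  A  P  P  H  W  H
 ·  0  0  0  0  0  0  0  0
 P  0  0  0  1  1  1  1  1
 P  0  0  0  1  2  2  2  2
 A  0  0  1  1  2  2  2  2
 P  0  0  1  2  2  2  2  2
 H  0  1  1  2  2  3  3  3
 W  0  1  1  2  2  3  4  4
dp[6][7] = 4. One LCS (by backtracking along matches): PPHW.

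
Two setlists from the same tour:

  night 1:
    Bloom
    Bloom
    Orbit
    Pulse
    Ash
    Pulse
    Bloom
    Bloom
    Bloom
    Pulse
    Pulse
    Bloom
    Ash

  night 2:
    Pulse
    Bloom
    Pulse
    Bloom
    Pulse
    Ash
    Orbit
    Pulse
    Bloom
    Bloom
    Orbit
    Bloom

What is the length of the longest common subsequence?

One common subsequence of length 8: Bloom (night 1 #1, night 2 #2) → Bloom (night 1 #2, night 2 #4) → Pulse (night 1 #4, night 2 #5) → Ash (night 1 #5, night 2 #6) → Pulse (night 1 #6, night 2 #8) → Bloom (night 1 #7, night 2 #9) → Bloom (night 1 #8, night 2 #10) → Bloom (night 1 #12, night 2 #12), and the DP table's final entry dp[13][12] is also 8, so no common subsequence is longer.

8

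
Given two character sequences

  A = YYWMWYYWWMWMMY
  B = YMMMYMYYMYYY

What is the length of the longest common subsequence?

7

Match Y [1,1]; then Y [2,5]; then M [4,6]; then Y [6,7]; then Y [7,8]; then M [10,9]; then Y [14,12] — 7 characters in the same relative order in both. Since dp[14][12] = 7, nothing longer is possible.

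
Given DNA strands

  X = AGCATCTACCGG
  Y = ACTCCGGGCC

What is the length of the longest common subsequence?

7

Let dp[i][j] be the LCS length of the first i bases of X and the first j bases of Y. dp[i][j] = dp[i-1][j-1]+1 when the i-th and j-th bases match, else max(dp[i-1][j], dp[i][j-1]).
    ·  A  C  T  C  C  G  G  G  C  C
 ·  0  0  0  0  0  0  0  0  0  0  0
 A  0  1  1  1  1  1  1  1  1  1  1
 G  0  1  1  1  1  1  2  2  2  2  2
 C  0  1  2  2  2  2  2  2  2  3  3
 A  0  1  2  2  2  2  2  2  2  3  3
 T  0  1  2  3  3  3  3  3  3  3  3
 C  0  1  2  3  4  4  4  4  4  4  4
 T  0  1  2  3  4  4  4  4  4  4  4
 A  0  1  2  3  4  4  4  4  4  4  4
 C  0  1  2  3  4  5  5  5  5  5  5
 C  0  1  2  3  4  5  5  5  5  6  6
 G  0  1  2  3  4  5  6  6  6  6  6
 G  0  1  2  3  4  5  6  7  7  7  7
dp[12][10] = 7. One LCS (by backtracking along matches): ACTCCGG.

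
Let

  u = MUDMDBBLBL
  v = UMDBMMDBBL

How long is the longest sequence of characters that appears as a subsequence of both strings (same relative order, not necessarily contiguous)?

Match M at u[1]=v[2] → D at u[3]=v[3] → M at u[4]=v[6] → D at u[5]=v[7] → B at u[7]=v[8] → B at u[9]=v[9] → L at u[10]=v[10] — 7 characters in the same relative order in both. dp[10][10] = 7 confirms this is the maximum.

7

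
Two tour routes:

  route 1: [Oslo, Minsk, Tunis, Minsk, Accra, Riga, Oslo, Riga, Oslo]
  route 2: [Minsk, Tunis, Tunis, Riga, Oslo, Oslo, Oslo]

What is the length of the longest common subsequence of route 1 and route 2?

Match Minsk [2,1], Tunis [3,3], Riga [6,4], Oslo [7,6], Oslo [9,7] — 5 stops in the same relative order in both, and the DP table's final entry dp[9][7] is also 5, so no common subsequence is longer.

5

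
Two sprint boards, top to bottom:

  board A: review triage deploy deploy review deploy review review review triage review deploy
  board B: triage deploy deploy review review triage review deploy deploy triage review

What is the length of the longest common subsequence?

8

Taking triage at board A[2]=board B[1] → deploy at board A[3]=board B[2] → deploy at board A[4]=board B[3] → review at board A[5]=board B[4] → review at board A[7]=board B[5] → review at board A[8]=board B[7] → triage at board A[10]=board B[10] → review at board A[11]=board B[11] gives a common subsequence of length 8. The LCS DP gives dp[12][11] = 8, so this is optimal.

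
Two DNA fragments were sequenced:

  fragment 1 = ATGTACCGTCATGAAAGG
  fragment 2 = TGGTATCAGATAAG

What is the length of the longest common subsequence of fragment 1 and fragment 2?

12

Match T at fragment 1[2]=fragment 2[1] → G at fragment 1[3]=fragment 2[3] → T at fragment 1[4]=fragment 2[4] → A at fragment 1[5]=fragment 2[5] → T at fragment 1[9]=fragment 2[6] → C at fragment 1[10]=fragment 2[7] → A at fragment 1[11]=fragment 2[8] → G at fragment 1[13]=fragment 2[9] → A at fragment 1[14]=fragment 2[10] → A at fragment 1[15]=fragment 2[12] → A at fragment 1[16]=fragment 2[13] → G at fragment 1[18]=fragment 2[14] — 12 bases in the same relative order in both, and the DP table's final entry dp[18][14] is also 12, so no common subsequence is longer.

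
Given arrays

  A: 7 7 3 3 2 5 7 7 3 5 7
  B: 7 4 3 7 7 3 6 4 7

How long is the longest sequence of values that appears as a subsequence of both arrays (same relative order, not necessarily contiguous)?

6

Let dp[i][j] be the LCS length of the first i values of A and the first j values of B. dp[i][j] = dp[i-1][j-1]+1 when the i-th and j-th values match, else max(dp[i-1][j], dp[i][j-1]).
    ·  7  4  3  7  7  3  6  4  7
 ·  0  0  0  0  0  0  0  0  0  0
 7  0  1  1  1  1  1  1  1  1  1
 7  0  1  1  1  2  2  2  2  2  2
 3  0  1  1  2  2  2  3  3  3  3
 3  0  1  1  2  2  2  3  3  3  3
 2  0  1  1  2  2  2  3  3  3  3
 5  0  1  1  2  2  2  3  3  3  3
 7  0  1  1  2  3  3  3  3  3  4
 7  0  1  1  2  3  4  4  4  4  4
 3  0  1  1  2  3  4  5  5  5  5
 5  0  1  1  2  3  4  5  5  5  5
 7  0  1  1  2  3  4  5  5  5  6
dp[11][9] = 6. One LCS (by backtracking along matches): 7, 3, 7, 7, 3, 7.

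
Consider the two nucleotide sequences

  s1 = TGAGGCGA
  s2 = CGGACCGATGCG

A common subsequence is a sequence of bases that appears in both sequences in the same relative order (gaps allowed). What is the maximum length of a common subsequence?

6

Taking G at s1[2]=s2[3], then A at s1[3]=s2[4], then G at s1[4]=s2[7], then G at s1[5]=s2[10], then C at s1[6]=s2[11], then G at s1[7]=s2[12] gives a common subsequence of length 6. dp[8][12] = 6 confirms this is the maximum.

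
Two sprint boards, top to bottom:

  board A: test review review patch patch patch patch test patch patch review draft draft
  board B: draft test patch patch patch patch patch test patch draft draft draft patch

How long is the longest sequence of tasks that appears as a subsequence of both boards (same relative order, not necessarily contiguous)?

9

One common subsequence of length 9: test [1,2] → patch [4,4] → patch [5,5] → patch [6,6] → patch [7,7] → test [8,8] → patch [9,9] → draft [12,11] → draft [13,12]. dp[13][13] = 9 confirms this is the maximum.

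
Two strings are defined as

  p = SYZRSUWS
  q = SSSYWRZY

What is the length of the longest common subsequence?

3

One common subsequence of length 3: S (p #1, q #3) → Y (p #2, q #4) → Z (p #3, q #7), and the DP table's final entry dp[8][8] is also 3, so no common subsequence is longer.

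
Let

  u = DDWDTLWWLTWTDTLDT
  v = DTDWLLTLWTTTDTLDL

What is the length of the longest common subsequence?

Match D [1,1] → D [2,3] → W [3,4] → T [5,7] → L [6,8] → W [7,9] → T [10,11] → T [12,12] → D [13,13] → T [14,14] → L [15,15] → D [16,16] — 12 characters in the same relative order in both. Since dp[17][17] = 12, nothing longer is possible.

12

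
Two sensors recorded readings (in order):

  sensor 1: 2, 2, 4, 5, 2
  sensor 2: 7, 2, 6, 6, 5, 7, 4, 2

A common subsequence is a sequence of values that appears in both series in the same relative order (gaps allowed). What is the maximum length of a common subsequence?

Let dp[i][j] be the LCS length of the first i values of sensor 1 and the first j values of sensor 2. dp[i][j] = dp[i-1][j-1]+1 when the i-th and j-th values match, else max(dp[i-1][j], dp[i][j-1]).
    ·  7  2  6  6  5  7  4  2
 ·  0  0  0  0  0  0  0  0  0
 2  0  0  1  1  1  1  1  1  1
 2  0  0  1  1  1  1  1  1  2
 4  0  0  1  1  1  1  1  2  2
 5  0  0  1  1  1  2  2  2  2
 2  0  0  1  1  1  2  2  2  3
dp[5][8] = 3. One LCS (by backtracking along matches): 2, 4, 2.

3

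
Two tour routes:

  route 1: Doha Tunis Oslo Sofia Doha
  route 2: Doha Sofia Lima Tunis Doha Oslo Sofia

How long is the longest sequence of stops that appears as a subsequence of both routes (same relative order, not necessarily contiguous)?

Match Doha at route 1[1]=route 2[1]; then Tunis at route 1[2]=route 2[4]; then Oslo at route 1[3]=route 2[6]; then Sofia at route 1[4]=route 2[7] — 4 stops in the same relative order in both. dp[5][7] = 4 confirms this is the maximum.

4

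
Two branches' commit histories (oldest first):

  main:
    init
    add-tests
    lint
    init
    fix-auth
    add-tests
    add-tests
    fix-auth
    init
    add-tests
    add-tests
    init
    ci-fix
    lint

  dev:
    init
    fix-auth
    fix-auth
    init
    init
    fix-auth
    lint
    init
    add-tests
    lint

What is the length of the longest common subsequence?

6

Pick init (main #1, dev #4); then init (main #4, dev #5); then fix-auth (main #5, dev #6); then init (main #9, dev #8); then add-tests (main #11, dev #9); then lint (main #14, dev #10); all 6 commits appear in both, in order. The LCS DP gives dp[14][10] = 6, so this is optimal.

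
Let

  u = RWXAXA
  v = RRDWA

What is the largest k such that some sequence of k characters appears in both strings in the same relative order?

Let dp[i][j] be the LCS length of the first i characters of u and the first j characters of v. dp[i][j] = dp[i-1][j-1]+1 when the i-th and j-th characters match, else max(dp[i-1][j], dp[i][j-1]).
    ·  R  R  D  W  A
 ·  0  0  0  0  0  0
 R  0  1  1  1  1  1
 W  0  1  1  1  2  2
 X  0  1  1  1  2  2
 A  0  1  1  1  2  3
 X  0  1  1  1  2  3
 A  0  1  1  1  2  3
dp[6][5] = 3. One LCS (by backtracking along matches): RWA.

3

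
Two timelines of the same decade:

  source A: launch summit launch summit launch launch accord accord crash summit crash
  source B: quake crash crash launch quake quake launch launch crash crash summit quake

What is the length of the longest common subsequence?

One common subsequence of length 5: launch (source A #1, source B #4), launch (source A #3, source B #7), launch (source A #5, source B #8), crash (source A #9, source B #10), summit (source A #10, source B #11). Since dp[11][12] = 5, nothing longer is possible.

5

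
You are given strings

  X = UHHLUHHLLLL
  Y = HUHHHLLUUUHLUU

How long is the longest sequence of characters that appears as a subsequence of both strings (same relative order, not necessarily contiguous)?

Match U [1,2], then H [2,4], then H [3,5], then L [4,7], then U [5,10], then H [7,11], then L [8,12] — 7 characters in the same relative order in both. dp[11][14] = 7 confirms this is the maximum.

7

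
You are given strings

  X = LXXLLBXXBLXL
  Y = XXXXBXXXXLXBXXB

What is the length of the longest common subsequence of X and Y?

7

Taking X (X #2, Y #8) → X (X #3, Y #9) → L (X #4, Y #10) → B (X #6, Y #12) → X (X #7, Y #13) → X (X #8, Y #14) → B (X #9, Y #15) gives a common subsequence of length 7. Since dp[12][15] = 7, nothing longer is possible.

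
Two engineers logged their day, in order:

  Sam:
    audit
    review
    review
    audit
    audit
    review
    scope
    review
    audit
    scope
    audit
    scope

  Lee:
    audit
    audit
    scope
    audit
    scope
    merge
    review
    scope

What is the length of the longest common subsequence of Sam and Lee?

6

Match audit [1,1], then audit [4,2], then audit [5,4], then scope [7,5], then review [8,7], then scope [12,8] — 6 tasks in the same relative order in both. The LCS DP gives dp[12][8] = 6, so this is optimal.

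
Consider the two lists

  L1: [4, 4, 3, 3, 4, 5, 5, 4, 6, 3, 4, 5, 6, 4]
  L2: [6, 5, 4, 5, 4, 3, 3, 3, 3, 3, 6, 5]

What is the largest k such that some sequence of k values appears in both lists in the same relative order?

6

Pick 4 (L1 #1, L2 #3) → 4 (L1 #2, L2 #5) → 3 (L1 #3, L2 #9) → 3 (L1 #4, L2 #10) → 6 (L1 #9, L2 #11) → 5 (L1 #12, L2 #12); all 6 values appear in both, in order. The LCS DP gives dp[14][12] = 6, so this is optimal.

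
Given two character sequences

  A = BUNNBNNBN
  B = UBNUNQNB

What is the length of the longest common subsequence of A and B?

5

Let dp[i][j] be the LCS length of the first i characters of A and the first j characters of B. dp[i][j] = dp[i-1][j-1]+1 when the i-th and j-th characters match, else max(dp[i-1][j], dp[i][j-1]).
    ·  U  B  N  U  N  Q  N  B
 ·  0  0  0  0  0  0  0  0  0
 B  0  0  1  1  1  1  1  1  1
 U  0  1  1  1  2  2  2  2  2
 N  0  1  1  2  2  3  3  3  3
 N  0  1  1  2  2  3  3  4  4
 B  0  1  2  2  2  3  3  4  5
 N  0  1  2  3  3  3  3  4  5
 N  0  1  2  3  3  4  4  4  5
 B  0  1  2  3  3  4  4  4  5
 N  0  1  2  3  3  4  4  5  5
dp[9][8] = 5. One LCS (by backtracking along matches): BUNNB.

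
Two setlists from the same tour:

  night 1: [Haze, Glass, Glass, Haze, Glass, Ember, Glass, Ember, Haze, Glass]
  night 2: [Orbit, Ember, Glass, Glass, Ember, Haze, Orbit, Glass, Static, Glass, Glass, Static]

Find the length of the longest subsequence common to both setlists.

Pick Glass [2,3]; then Glass [3,4]; then Haze [4,6]; then Glass [5,8]; then Glass [7,10]; then Glass [10,11]; all 6 songs appear in both, in order. Since dp[10][12] = 6, nothing longer is possible.

6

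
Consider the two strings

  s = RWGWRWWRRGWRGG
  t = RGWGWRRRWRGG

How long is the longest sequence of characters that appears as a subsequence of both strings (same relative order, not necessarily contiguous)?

Match R (s #1, t #1), W (s #2, t #3), G (s #3, t #4), W (s #4, t #5), R (s #5, t #6), R (s #8, t #7), R (s #9, t #8), W (s #11, t #9), R (s #12, t #10), G (s #13, t #11), G (s #14, t #12) — 11 characters in the same relative order in both. Since dp[14][12] = 11, nothing longer is possible.

11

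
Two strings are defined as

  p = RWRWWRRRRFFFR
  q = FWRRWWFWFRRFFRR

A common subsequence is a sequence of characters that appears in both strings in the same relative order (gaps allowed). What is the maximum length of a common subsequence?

9

Match R at p[1]=q[4] → W at p[2]=q[5] → W at p[4]=q[6] → W at p[5]=q[8] → R at p[8]=q[10] → R at p[9]=q[11] → F at p[10]=q[12] → F at p[11]=q[13] → R at p[13]=q[15] — 9 characters in the same relative order in both. Since dp[13][15] = 9, nothing longer is possible.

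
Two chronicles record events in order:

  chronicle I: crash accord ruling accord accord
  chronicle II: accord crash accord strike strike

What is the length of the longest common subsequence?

Taking crash (chronicle I #1, chronicle II #2); then accord (chronicle I #2, chronicle II #3) gives a common subsequence of length 2. The LCS DP gives dp[5][5] = 2, so this is optimal.

2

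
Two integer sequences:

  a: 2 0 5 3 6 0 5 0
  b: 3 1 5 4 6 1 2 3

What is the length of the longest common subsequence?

2

One common subsequence of length 2: 2 [1,7], then 3 [4,8]. Since dp[8][8] = 2, nothing longer is possible.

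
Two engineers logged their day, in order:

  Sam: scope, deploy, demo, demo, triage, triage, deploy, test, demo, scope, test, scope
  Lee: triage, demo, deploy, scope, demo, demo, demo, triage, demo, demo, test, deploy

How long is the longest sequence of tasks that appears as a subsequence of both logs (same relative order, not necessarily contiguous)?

6

Pick scope at Sam[1]=Lee[4], demo at Sam[3]=Lee[6], demo at Sam[4]=Lee[7], triage at Sam[5]=Lee[8], demo at Sam[9]=Lee[10], test at Sam[11]=Lee[11]; all 6 tasks appear in both, in order. dp[12][12] = 6 confirms this is the maximum.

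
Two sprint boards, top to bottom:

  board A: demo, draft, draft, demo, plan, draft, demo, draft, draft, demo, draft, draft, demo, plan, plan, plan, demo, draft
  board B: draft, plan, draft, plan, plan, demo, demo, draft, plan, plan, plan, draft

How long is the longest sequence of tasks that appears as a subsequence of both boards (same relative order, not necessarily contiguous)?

10

One common subsequence of length 10: draft at board A[2]=board B[1] → draft at board A[3]=board B[3] → plan at board A[5]=board B[5] → demo at board A[7]=board B[6] → demo at board A[10]=board B[7] → draft at board A[12]=board B[8] → plan at board A[14]=board B[9] → plan at board A[15]=board B[10] → plan at board A[16]=board B[11] → draft at board A[18]=board B[12], and the DP table's final entry dp[18][12] is also 10, so no common subsequence is longer.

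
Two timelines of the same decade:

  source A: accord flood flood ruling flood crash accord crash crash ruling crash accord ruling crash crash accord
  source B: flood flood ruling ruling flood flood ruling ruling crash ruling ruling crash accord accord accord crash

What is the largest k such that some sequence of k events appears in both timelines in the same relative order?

9

Taking flood [2,1]; then flood [3,2]; then ruling [4,4]; then flood [5,6]; then crash [6,9]; then ruling [10,11]; then crash [11,12]; then accord [12,15]; then crash [15,16] gives a common subsequence of length 9. Since dp[16][16] = 9, nothing longer is possible.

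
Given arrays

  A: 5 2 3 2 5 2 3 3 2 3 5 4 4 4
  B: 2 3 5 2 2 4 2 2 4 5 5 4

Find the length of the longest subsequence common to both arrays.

Match 2 at A[2]=B[1], 3 at A[3]=B[2], 5 at A[5]=B[3], 2 at A[6]=B[4], 2 at A[9]=B[5], 4 at A[12]=B[6], 4 at A[13]=B[9], 4 at A[14]=B[12] — 8 values in the same relative order in both, and the DP table's final entry dp[14][12] is also 8, so no common subsequence is longer.

8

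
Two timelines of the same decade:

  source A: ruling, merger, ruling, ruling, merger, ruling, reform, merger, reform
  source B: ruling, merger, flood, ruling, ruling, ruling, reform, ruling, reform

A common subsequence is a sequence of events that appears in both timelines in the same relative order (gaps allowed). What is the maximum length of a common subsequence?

Pick ruling [1,1], then merger [2,2], then ruling [3,4], then ruling [4,5], then ruling [6,6], then reform [7,7], then reform [9,9]; all 7 events appear in both, in order, and the DP table's final entry dp[9][9] is also 7, so no common subsequence is longer.

7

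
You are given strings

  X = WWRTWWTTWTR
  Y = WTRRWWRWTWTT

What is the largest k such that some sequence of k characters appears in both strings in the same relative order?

7

Let dp[i][j] be the LCS length of the first i characters of X and the first j characters of Y. dp[i][j] = dp[i-1][j-1]+1 when the i-th and j-th characters match, else max(dp[i-1][j], dp[i][j-1]).
    ·  W  T  R  R  W  W  R  W  T  W  T  T
 ·  0  0  0  0  0  0  0  0  0  0  0  0  0
 W  0  1  1  1  1  1  1  1  1  1  1  1  1
 W  0  1  1  1  1  2  2  2  2  2  2  2  2
 R  0  1  1  2  2  2  2  3  3  3  3  3  3
 T  0  1  2  2  2  2  2  3  3  4  4  4  4
 W  0  1  2  2  2  3  3  3  4  4  5  5  5
 W  0  1  2  2  2  3  4  4  4  4  5  5  5
 T  0  1  2  2  2  3  4  4  4  5  5  6  6
 T  0  1  2  2  2  3  4  4  4  5  5  6  7
 W  0  1  2  2  2  3  4  4  5  5  6  6  7
 T  0  1  2  2  2  3  4  4  5  6  6  7  7
 R  0  1  2  3  3  3  4  5  5  6  6  7  7
dp[11][12] = 7. One LCS (by backtracking along matches): WWRTWTT.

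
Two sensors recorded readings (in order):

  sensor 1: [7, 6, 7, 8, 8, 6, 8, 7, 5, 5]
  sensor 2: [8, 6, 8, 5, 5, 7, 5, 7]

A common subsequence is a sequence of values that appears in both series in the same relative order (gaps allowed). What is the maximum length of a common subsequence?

5

Match 8 [5,1], then 6 [6,2], then 8 [7,3], then 7 [8,6], then 5 [9,7] — 5 values in the same relative order in both. The LCS DP gives dp[10][8] = 5, so this is optimal.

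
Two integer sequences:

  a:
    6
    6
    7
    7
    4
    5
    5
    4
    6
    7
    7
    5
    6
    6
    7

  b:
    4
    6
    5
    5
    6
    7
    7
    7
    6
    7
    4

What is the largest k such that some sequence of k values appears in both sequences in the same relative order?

One common subsequence of length 8: 6 at a[2]=b[2]; then 5 at a[6]=b[3]; then 5 at a[7]=b[4]; then 6 at a[9]=b[5]; then 7 at a[10]=b[7]; then 7 at a[11]=b[8]; then 6 at a[14]=b[9]; then 7 at a[15]=b[10]. Since dp[15][11] = 8, nothing longer is possible.

8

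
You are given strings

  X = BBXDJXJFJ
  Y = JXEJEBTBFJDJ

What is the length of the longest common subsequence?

5

Let dp[i][j] be the LCS length of the first i characters of X and the first j characters of Y. dp[i][j] = dp[i-1][j-1]+1 when the i-th and j-th characters match, else max(dp[i-1][j], dp[i][j-1]).
    ·  J  X  E  J  E  B  T  B  F  J  D  J
 ·  0  0  0  0  0  0  0  0  0  0  0  0  0
 B  0  0  0  0  0  0  1  1  1  1  1  1  1
 B  0  0  0  0  0  0  1  1  2  2  2  2  2
 X  0  0  1  1  1  1  1  1  2  2  2  2  2
 D  0  0  1  1  1  1  1  1  2  2  2  3  3
 J  0  1  1  1  2  2  2  2  2  2  3  3  4
 X  0  1  2  2  2  2  2  2  2  2  3  3  4
 J  0  1  2  2  3  3  3  3  3  3  3  3  4
 F  0  1  2  2  3  3  3  3  3  4  4  4  4
 J  0  1  2  2  3  3  3  3  3  4  5  5  5
dp[9][12] = 5. One LCS (by backtracking along matches): JXJFJ.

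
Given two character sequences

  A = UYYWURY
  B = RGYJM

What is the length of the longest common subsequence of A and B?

Let dp[i][j] be the LCS length of the first i characters of A and the first j characters of B. dp[i][j] = dp[i-1][j-1]+1 when the i-th and j-th characters match, else max(dp[i-1][j], dp[i][j-1]).
    ·  R  G  Y  J  M
 ·  0  0  0  0  0  0
 U  0  0  0  0  0  0
 Y  0  0  0  1  1  1
 Y  0  0  0  1  1  1
 W  0  0  0  1  1  1
 U  0  0  0  1  1  1
 R  0  1  1  1  1  1
 Y  0  1  1  2  2  2
dp[7][5] = 2. One LCS (by backtracking along matches): RY.

2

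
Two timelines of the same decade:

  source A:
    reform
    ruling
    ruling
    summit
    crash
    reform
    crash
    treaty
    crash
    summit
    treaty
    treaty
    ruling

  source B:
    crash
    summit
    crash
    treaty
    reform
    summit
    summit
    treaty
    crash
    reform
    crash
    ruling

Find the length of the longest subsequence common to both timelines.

6

Pick reform [1,5] → summit [4,7] → crash [5,9] → reform [6,10] → crash [9,11] → ruling [13,12]; all 6 events appear in both, in order. dp[13][12] = 6 confirms this is the maximum.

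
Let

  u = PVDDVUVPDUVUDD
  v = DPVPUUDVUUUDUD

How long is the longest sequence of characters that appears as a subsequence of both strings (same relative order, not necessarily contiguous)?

9

Match P [1,2]; then V [2,3]; then D [4,7]; then V [5,8]; then U [6,9]; then U [10,10]; then U [12,11]; then D [13,12]; then D [14,14] — 9 characters in the same relative order in both. The LCS DP gives dp[14][14] = 9, so this is optimal.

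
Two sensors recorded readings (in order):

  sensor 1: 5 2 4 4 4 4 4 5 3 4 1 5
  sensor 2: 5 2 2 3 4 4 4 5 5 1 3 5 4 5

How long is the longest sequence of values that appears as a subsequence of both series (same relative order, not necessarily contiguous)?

Taking 5 (sensor 1 #1, sensor 2 #1), then 2 (sensor 1 #2, sensor 2 #3), then 4 (sensor 1 #3, sensor 2 #5), then 4 (sensor 1 #4, sensor 2 #6), then 4 (sensor 1 #5, sensor 2 #7), then 5 (sensor 1 #8, sensor 2 #9), then 3 (sensor 1 #9, sensor 2 #11), then 4 (sensor 1 #10, sensor 2 #13), then 5 (sensor 1 #12, sensor 2 #14) gives a common subsequence of length 9. Since dp[12][14] = 9, nothing longer is possible.

9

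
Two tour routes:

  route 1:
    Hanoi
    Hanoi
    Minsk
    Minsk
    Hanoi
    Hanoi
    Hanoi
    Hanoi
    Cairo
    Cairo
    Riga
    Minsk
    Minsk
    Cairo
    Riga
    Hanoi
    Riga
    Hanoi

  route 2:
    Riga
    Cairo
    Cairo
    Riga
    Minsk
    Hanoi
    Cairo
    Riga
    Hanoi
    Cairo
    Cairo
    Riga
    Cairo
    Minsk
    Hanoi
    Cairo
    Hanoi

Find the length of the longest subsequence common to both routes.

Taking Minsk (route 1 #4, route 2 #5); then Hanoi (route 1 #5, route 2 #6); then Hanoi (route 1 #8, route 2 #9); then Cairo (route 1 #9, route 2 #10); then Cairo (route 1 #10, route 2 #11); then Riga (route 1 #11, route 2 #12); then Minsk (route 1 #12, route 2 #14); then Cairo (route 1 #14, route 2 #16); then Hanoi (route 1 #18, route 2 #17) gives a common subsequence of length 9. dp[18][17] = 9 confirms this is the maximum.

9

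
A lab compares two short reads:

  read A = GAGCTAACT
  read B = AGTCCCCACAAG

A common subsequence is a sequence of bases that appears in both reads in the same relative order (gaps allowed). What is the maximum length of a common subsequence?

5

Let dp[i][j] be the LCS length of the first i bases of read A and the first j bases of read B. dp[i][j] = dp[i-1][j-1]+1 when the i-th and j-th bases match, else max(dp[i-1][j], dp[i][j-1]).
    ·  A  G  T  C  C  C  C  A  C  A  A  G
 ·  0  0  0  0  0  0  0  0  0  0  0  0  0
 G  0  0  1  1  1  1  1  1  1  1  1  1  1
 A  0  1  1  1  1  1  1  1  2  2  2  2  2
 G  0  1  2  2  2  2  2  2  2  2  2  2  3
 C  0  1  2  2  3  3  3  3  3  3  3  3  3
 T  0  1  2  3  3  3  3  3  3  3  3  3  3
 A  0  1  2  3  3  3  3  3  4  4  4  4  4
 A  0  1  2  3  3  3  3  3  4  4  5  5  5
 C  0  1  2  3  4  4  4  4  4  5  5  5  5
 T  0  1  2  3  4  4  4  4  4  5  5  5  5
dp[9][12] = 5. One LCS (by backtracking along matches): GACAA.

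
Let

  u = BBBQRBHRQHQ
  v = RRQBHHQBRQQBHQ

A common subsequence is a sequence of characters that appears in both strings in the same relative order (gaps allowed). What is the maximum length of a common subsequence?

One common subsequence of length 7: B [1,4] → Q [4,7] → B [6,8] → R [8,9] → Q [9,11] → H [10,13] → Q [11,14]. The LCS DP gives dp[11][14] = 7, so this is optimal.

7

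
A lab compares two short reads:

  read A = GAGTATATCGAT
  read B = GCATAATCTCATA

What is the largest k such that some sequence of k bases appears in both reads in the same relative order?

Taking G (read A #1, read B #1), then A (read A #2, read B #3), then T (read A #4, read B #4), then A (read A #5, read B #6), then T (read A #6, read B #7), then T (read A #8, read B #9), then C (read A #9, read B #10), then A (read A #11, read B #11), then T (read A #12, read B #12) gives a common subsequence of length 9. Since dp[12][13] = 9, nothing longer is possible.

9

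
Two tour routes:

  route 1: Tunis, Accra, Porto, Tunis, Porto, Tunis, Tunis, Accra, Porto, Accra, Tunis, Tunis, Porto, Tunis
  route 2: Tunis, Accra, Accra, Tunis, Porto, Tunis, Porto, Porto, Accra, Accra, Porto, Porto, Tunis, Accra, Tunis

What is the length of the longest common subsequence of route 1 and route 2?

Match Tunis (route 1 #1, route 2 #1) → Accra (route 1 #2, route 2 #3) → Porto (route 1 #3, route 2 #5) → Tunis (route 1 #4, route 2 #6) → Porto (route 1 #5, route 2 #8) → Accra (route 1 #8, route 2 #10) → Porto (route 1 #9, route 2 #12) → Accra (route 1 #10, route 2 #14) → Tunis (route 1 #14, route 2 #15) — 9 stops in the same relative order in both. The LCS DP gives dp[14][15] = 9, so this is optimal.

9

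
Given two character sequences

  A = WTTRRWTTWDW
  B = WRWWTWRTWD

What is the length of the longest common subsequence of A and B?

7

Let dp[i][j] be the LCS length of the first i characters of A and the first j characters of B. dp[i][j] = dp[i-1][j-1]+1 when the i-th and j-th characters match, else max(dp[i-1][j], dp[i][j-1]).
    ·  W  R  W  W  T  W  R  T  W  D
 ·  0  0  0  0  0  0  0  0  0  0  0
 W  0  1  1  1  1  1  1  1  1  1  1
 T  0  1  1  1  1  2  2  2  2  2  2
 T  0  1  1  1  1  2  2  2  3  3  3
 R  0  1  2  2  2  2  2  3  3  3  3
 R  0  1  2  2  2  2  2  3  3  3  3
 W  0  1  2  3  3  3  3  3  3  4  4
 T  0  1  2  3  3  4  4  4  4  4  4
 T  0  1  2  3  3  4  4  4  5  5  5
 W  0  1  2  3  4  4  5  5  5  6  6
 D  0  1  2  3  4  4  5  5  5  6  7
 W  0  1  2  3  4  4  5  5  5  6  7
dp[11][10] = 7. One LCS (by backtracking along matches): WRWTTWD.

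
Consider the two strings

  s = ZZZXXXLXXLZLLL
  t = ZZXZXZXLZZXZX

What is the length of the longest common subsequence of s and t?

8

One common subsequence of length 8: Z at s[1]=t[1] → Z at s[2]=t[2] → Z at s[3]=t[4] → X at s[4]=t[5] → X at s[6]=t[7] → L at s[7]=t[8] → X at s[8]=t[11] → X at s[9]=t[13]. The LCS DP gives dp[14][13] = 8, so this is optimal.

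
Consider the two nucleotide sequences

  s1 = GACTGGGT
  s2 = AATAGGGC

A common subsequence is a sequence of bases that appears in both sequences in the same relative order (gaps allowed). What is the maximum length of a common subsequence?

5

Let dp[i][j] be the LCS length of the first i bases of s1 and the first j bases of s2. dp[i][j] = dp[i-1][j-1]+1 when the i-th and j-th bases match, else max(dp[i-1][j], dp[i][j-1]).
    ·  A  A  T  A  G  G  G  C
 ·  0  0  0  0  0  0  0  0  0
 G  0  0  0  0  0  1  1  1  1
 A  0  1  1  1  1  1  1  1  1
 C  0  1  1  1  1  1  1  1  2
 T  0  1  1  2  2  2  2  2  2
 G  0  1  1  2  2  3  3  3  3
 G  0  1  1  2  2  3  4  4  4
 G  0  1  1  2  2  3  4  5  5
 T  0  1  1  2  2  3  4  5  5
dp[8][8] = 5. One LCS (by backtracking along matches): ATGGG.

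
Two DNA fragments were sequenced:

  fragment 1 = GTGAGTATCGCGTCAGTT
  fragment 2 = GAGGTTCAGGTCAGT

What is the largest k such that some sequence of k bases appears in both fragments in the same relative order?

One common subsequence of length 13: G (fragment 1 #1, fragment 2 #1) → G (fragment 1 #3, fragment 2 #3) → G (fragment 1 #5, fragment 2 #4) → T (fragment 1 #6, fragment 2 #5) → T (fragment 1 #8, fragment 2 #6) → C (fragment 1 #9, fragment 2 #7) → G (fragment 1 #10, fragment 2 #9) → G (fragment 1 #12, fragment 2 #10) → T (fragment 1 #13, fragment 2 #11) → C (fragment 1 #14, fragment 2 #12) → A (fragment 1 #15, fragment 2 #13) → G (fragment 1 #16, fragment 2 #14) → T (fragment 1 #18, fragment 2 #15). Since dp[18][15] = 13, nothing longer is possible.

13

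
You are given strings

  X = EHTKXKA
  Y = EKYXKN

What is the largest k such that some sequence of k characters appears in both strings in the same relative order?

4

Let dp[i][j] be the LCS length of the first i characters of X and the first j characters of Y. dp[i][j] = dp[i-1][j-1]+1 when the i-th and j-th characters match, else max(dp[i-1][j], dp[i][j-1]).
    ·  E  K  Y  X  K  N
 ·  0  0  0  0  0  0  0
 E  0  1  1  1  1  1  1
 H  0  1  1  1  1  1  1
 T  0  1  1  1  1  1  1
 K  0  1  2  2  2  2  2
 X  0  1  2  2  3  3  3
 K  0  1  2  2  3  4  4
 A  0  1  2  2  3  4  4
dp[7][6] = 4. One LCS (by backtracking along matches): EKXK.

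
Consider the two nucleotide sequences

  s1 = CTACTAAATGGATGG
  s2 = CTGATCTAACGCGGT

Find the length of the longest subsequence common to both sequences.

One common subsequence of length 10: C at s1[1]=s2[1], then T at s1[2]=s2[2], then A at s1[3]=s2[4], then C at s1[4]=s2[6], then T at s1[5]=s2[7], then A at s1[6]=s2[8], then A at s1[7]=s2[9], then G at s1[10]=s2[13], then G at s1[11]=s2[14], then T at s1[13]=s2[15]. Since dp[15][15] = 10, nothing longer is possible.

10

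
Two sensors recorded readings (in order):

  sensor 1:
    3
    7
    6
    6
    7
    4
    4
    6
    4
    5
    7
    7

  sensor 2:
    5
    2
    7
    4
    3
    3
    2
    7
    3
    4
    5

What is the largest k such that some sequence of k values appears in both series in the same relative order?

4

Match 3 [1,6] → 7 [2,8] → 4 [9,10] → 5 [10,11] — 4 values in the same relative order in both. dp[12][11] = 4 confirms this is the maximum.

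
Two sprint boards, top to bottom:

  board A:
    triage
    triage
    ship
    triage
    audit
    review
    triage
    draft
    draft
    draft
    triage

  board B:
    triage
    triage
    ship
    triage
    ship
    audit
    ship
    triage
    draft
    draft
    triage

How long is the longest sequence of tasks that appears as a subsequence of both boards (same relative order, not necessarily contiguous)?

9

Taking triage at board A[1]=board B[1]; then triage at board A[2]=board B[2]; then ship at board A[3]=board B[3]; then triage at board A[4]=board B[4]; then audit at board A[5]=board B[6]; then triage at board A[7]=board B[8]; then draft at board A[9]=board B[9]; then draft at board A[10]=board B[10]; then triage at board A[11]=board B[11] gives a common subsequence of length 9. Since dp[11][11] = 9, nothing longer is possible.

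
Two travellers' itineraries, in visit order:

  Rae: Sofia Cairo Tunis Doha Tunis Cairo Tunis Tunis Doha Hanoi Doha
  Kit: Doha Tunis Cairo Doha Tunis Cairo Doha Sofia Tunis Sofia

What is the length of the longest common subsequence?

5

Match Cairo at Rae[2]=Kit[3], Doha at Rae[4]=Kit[4], Tunis at Rae[5]=Kit[5], Cairo at Rae[6]=Kit[6], Tunis at Rae[7]=Kit[9] — 5 stops in the same relative order in both, and the DP table's final entry dp[11][10] is also 5, so no common subsequence is longer.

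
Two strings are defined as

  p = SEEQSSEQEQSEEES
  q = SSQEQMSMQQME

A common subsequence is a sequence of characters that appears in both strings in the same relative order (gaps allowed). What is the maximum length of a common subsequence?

Match S (p #1, q #2) → E (p #3, q #4) → Q (p #4, q #5) → S (p #5, q #7) → Q (p #8, q #9) → Q (p #10, q #10) → E (p #14, q #12) — 7 characters in the same relative order in both. Since dp[15][12] = 7, nothing longer is possible.

7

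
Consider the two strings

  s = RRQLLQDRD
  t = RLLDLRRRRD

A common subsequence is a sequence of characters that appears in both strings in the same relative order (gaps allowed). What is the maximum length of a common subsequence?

Taking R [2,1] → L [4,2] → L [5,3] → D [7,4] → R [8,9] → D [9,10] gives a common subsequence of length 6. Since dp[9][10] = 6, nothing longer is possible.

6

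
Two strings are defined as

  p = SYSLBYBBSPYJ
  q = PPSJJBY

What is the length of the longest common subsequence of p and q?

3

Taking S [1,3], then B [8,6], then Y [11,7] gives a common subsequence of length 3, and the DP table's final entry dp[12][7] is also 3, so no common subsequence is longer.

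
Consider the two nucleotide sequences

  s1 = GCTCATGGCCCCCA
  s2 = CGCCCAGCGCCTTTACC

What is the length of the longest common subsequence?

Taking G [1,2], C [2,4], C [4,5], A [5,6], G [7,7], G [8,9], C [9,10], C [10,11], C [12,16], C [13,17] gives a common subsequence of length 10. dp[14][17] = 10 confirms this is the maximum.

10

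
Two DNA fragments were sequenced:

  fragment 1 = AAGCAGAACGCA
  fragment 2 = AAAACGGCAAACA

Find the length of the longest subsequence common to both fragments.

9

Taking A (fragment 1 #1, fragment 2 #3); then A (fragment 1 #2, fragment 2 #4); then G (fragment 1 #3, fragment 2 #7); then C (fragment 1 #4, fragment 2 #8); then A (fragment 1 #5, fragment 2 #9); then A (fragment 1 #7, fragment 2 #10); then A (fragment 1 #8, fragment 2 #11); then C (fragment 1 #11, fragment 2 #12); then A (fragment 1 #12, fragment 2 #13) gives a common subsequence of length 9. The LCS DP gives dp[12][13] = 9, so this is optimal.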